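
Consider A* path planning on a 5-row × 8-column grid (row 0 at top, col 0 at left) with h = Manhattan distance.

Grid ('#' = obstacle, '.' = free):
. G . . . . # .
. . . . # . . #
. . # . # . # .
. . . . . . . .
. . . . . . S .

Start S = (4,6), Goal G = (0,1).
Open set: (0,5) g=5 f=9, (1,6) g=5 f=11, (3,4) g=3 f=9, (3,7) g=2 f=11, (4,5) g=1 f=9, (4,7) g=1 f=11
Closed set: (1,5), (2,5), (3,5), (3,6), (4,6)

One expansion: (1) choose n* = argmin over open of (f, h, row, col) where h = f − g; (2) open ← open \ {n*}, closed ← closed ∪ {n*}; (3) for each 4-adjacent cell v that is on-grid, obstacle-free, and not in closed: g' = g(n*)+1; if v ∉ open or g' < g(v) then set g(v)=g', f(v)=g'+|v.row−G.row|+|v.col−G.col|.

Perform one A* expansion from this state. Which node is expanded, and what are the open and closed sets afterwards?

step 1: expand (0,5) (f=9, h=4) → closed; open now [(0,4) g=6 f=9, (1,6) g=5 f=11, (3,4) g=3 f=9, (3,7) g=2 f=11, (4,5) g=1 f=9, (4,7) g=1 f=11]

expanded=(0,5); open=[(0,4) g=6 f=9, (1,6) g=5 f=11, (3,4) g=3 f=9, (3,7) g=2 f=11, (4,5) g=1 f=9, (4,7) g=1 f=11]; closed=[(0,5), (1,5), (2,5), (3,5), (3,6), (4,6)]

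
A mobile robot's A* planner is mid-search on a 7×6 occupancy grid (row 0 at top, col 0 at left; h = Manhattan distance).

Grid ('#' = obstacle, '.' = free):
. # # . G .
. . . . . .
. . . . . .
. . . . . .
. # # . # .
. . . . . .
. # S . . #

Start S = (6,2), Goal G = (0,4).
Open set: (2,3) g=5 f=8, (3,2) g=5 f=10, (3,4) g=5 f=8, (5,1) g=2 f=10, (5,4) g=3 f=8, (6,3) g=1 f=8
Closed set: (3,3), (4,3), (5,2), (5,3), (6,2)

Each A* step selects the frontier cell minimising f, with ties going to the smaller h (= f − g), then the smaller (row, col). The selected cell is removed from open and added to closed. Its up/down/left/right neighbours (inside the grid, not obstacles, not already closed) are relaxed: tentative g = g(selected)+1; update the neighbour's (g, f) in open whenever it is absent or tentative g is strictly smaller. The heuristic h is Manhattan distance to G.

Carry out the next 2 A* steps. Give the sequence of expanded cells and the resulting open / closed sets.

order=[(2,3) → (1,3)]; open=[(0,3) g=7 f=8, (1,2) g=7 f=10, (1,4) g=7 f=8, (2,2) g=6 f=10, (2,4) g=6 f=8, (3,2) g=5 f=10, (3,4) g=5 f=8, (5,1) g=2 f=10, (5,4) g=3 f=8, (6,3) g=1 f=8]; closed=[(1,3), (2,3), (3,3), (4,3), (5,2), (5,3), (6,2)]

step 1: expand (2,3) (f=8, h=3) → closed; open now [(1,3) g=6 f=8, (2,2) g=6 f=10, (2,4) g=6 f=8, (3,2) g=5 f=10, (3,4) g=5 f=8, (5,1) g=2 f=10, (5,4) g=3 f=8, (6,3) g=1 f=8]
step 2: expand (1,3) (f=8, h=2) → closed; open now [(0,3) g=7 f=8, (1,2) g=7 f=10, (1,4) g=7 f=8, (2,2) g=6 f=10, (2,4) g=6 f=8, (3,2) g=5 f=10, (3,4) g=5 f=8, (5,1) g=2 f=10, (5,4) g=3 f=8, (6,3) g=1 f=8]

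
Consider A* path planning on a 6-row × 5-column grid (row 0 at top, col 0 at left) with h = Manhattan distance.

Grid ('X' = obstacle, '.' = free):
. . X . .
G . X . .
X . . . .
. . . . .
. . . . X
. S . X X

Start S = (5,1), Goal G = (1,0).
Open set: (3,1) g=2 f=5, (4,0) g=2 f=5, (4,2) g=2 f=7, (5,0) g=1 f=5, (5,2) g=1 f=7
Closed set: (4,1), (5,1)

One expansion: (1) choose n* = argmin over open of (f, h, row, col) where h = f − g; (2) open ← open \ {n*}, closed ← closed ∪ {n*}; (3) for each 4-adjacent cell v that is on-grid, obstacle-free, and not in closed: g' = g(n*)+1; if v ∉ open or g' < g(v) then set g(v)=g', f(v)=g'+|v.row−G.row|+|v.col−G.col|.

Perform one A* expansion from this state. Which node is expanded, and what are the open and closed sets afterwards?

expanded=(3,1); open=[(2,1) g=3 f=5, (3,0) g=3 f=5, (3,2) g=3 f=7, (4,0) g=2 f=5, (4,2) g=2 f=7, (5,0) g=1 f=5, (5,2) g=1 f=7]; closed=[(3,1), (4,1), (5,1)]

step 1: expand (3,1) (f=5, h=3) → closed; open now [(2,1) g=3 f=5, (3,0) g=3 f=5, (3,2) g=3 f=7, (4,0) g=2 f=5, (4,2) g=2 f=7, (5,0) g=1 f=5, (5,2) g=1 f=7]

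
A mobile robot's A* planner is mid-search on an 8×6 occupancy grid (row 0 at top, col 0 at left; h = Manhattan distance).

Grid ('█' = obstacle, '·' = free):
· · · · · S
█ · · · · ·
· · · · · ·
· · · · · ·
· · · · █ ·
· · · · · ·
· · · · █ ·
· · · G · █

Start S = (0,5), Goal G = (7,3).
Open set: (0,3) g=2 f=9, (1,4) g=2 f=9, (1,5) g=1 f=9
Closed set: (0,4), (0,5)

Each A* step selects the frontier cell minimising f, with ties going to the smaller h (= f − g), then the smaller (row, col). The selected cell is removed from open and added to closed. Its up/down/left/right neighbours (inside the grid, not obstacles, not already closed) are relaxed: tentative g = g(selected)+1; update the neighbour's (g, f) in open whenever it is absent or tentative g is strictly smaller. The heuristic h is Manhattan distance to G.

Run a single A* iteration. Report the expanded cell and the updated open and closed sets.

expanded=(0,3); open=[(0,2) g=3 f=11, (1,3) g=3 f=9, (1,4) g=2 f=9, (1,5) g=1 f=9]; closed=[(0,3), (0,4), (0,5)]

step 1: expand (0,3) (f=9, h=7) → closed; open now [(0,2) g=3 f=11, (1,3) g=3 f=9, (1,4) g=2 f=9, (1,5) g=1 f=9]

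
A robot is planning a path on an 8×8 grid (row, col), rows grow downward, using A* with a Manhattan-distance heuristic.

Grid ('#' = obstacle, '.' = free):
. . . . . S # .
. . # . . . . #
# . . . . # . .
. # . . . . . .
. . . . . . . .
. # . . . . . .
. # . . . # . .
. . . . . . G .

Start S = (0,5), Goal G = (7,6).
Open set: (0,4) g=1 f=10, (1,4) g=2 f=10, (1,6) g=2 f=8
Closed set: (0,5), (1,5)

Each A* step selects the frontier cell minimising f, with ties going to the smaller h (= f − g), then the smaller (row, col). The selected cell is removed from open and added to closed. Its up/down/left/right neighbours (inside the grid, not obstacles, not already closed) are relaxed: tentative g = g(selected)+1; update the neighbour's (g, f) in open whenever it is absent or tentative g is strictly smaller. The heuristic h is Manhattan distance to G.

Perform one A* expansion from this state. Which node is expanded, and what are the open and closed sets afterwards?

expanded=(1,6); open=[(0,4) g=1 f=10, (1,4) g=2 f=10, (2,6) g=3 f=8]; closed=[(0,5), (1,5), (1,6)]

step 1: expand (1,6) (f=8, h=6) → closed; open now [(0,4) g=1 f=10, (1,4) g=2 f=10, (2,6) g=3 f=8]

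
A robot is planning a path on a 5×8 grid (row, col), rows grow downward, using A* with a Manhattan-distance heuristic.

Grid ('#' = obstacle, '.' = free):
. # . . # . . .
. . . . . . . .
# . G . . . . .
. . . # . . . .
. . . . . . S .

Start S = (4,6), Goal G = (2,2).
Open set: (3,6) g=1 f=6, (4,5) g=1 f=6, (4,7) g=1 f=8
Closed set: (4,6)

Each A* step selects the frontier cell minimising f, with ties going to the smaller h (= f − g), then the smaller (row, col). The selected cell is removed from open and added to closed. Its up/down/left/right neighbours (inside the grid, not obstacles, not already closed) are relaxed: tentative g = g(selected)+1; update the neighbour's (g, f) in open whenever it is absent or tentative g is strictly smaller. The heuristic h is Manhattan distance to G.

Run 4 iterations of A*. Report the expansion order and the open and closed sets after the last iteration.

order=[(3,6) → (2,6) → (2,5) → (2,4)]; open=[(1,4) g=5 f=8, (1,5) g=4 f=8, (1,6) g=3 f=8, (2,3) g=5 f=6, (2,7) g=3 f=8, (3,4) g=5 f=8, (3,5) g=2 f=6, (3,7) g=2 f=8, (4,5) g=1 f=6, (4,7) g=1 f=8]; closed=[(2,4), (2,5), (2,6), (3,6), (4,6)]

step 1: expand (3,6) (f=6, h=5) → closed; open now [(2,6) g=2 f=6, (3,5) g=2 f=6, (3,7) g=2 f=8, (4,5) g=1 f=6, (4,7) g=1 f=8]
step 2: expand (2,6) (f=6, h=4) → closed; open now [(1,6) g=3 f=8, (2,5) g=3 f=6, (2,7) g=3 f=8, (3,5) g=2 f=6, (3,7) g=2 f=8, (4,5) g=1 f=6, (4,7) g=1 f=8]
step 3: expand (2,5) (f=6, h=3) → closed; open now [(1,5) g=4 f=8, (1,6) g=3 f=8, (2,4) g=4 f=6, (2,7) g=3 f=8, (3,5) g=2 f=6, (3,7) g=2 f=8, (4,5) g=1 f=6, (4,7) g=1 f=8]
step 4: expand (2,4) (f=6, h=2) → closed; open now [(1,4) g=5 f=8, (1,5) g=4 f=8, (1,6) g=3 f=8, (2,3) g=5 f=6, (2,7) g=3 f=8, (3,4) g=5 f=8, (3,5) g=2 f=6, (3,7) g=2 f=8, (4,5) g=1 f=6, (4,7) g=1 f=8]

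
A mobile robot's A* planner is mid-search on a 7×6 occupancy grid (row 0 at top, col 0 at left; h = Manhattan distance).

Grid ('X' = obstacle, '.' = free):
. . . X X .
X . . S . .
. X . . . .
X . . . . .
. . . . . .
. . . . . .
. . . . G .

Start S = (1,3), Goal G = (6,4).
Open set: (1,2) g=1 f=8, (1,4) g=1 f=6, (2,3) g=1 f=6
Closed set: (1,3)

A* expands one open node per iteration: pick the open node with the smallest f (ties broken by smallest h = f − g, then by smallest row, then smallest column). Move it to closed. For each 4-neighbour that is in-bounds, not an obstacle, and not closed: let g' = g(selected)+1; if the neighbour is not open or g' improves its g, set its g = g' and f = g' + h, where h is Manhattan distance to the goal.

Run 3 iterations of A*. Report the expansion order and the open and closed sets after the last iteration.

step 1: expand (1,4) (f=6, h=5) → closed; open now [(1,2) g=1 f=8, (1,5) g=2 f=8, (2,3) g=1 f=6, (2,4) g=2 f=6]
step 2: expand (2,4) (f=6, h=4) → closed; open now [(1,2) g=1 f=8, (1,5) g=2 f=8, (2,3) g=1 f=6, (2,5) g=3 f=8, (3,4) g=3 f=6]
step 3: expand (3,4) (f=6, h=3) → closed; open now [(1,2) g=1 f=8, (1,5) g=2 f=8, (2,3) g=1 f=6, (2,5) g=3 f=8, (3,3) g=4 f=8, (3,5) g=4 f=8, (4,4) g=4 f=6]

order=[(1,4) → (2,4) → (3,4)]; open=[(1,2) g=1 f=8, (1,5) g=2 f=8, (2,3) g=1 f=6, (2,5) g=3 f=8, (3,3) g=4 f=8, (3,5) g=4 f=8, (4,4) g=4 f=6]; closed=[(1,3), (1,4), (2,4), (3,4)]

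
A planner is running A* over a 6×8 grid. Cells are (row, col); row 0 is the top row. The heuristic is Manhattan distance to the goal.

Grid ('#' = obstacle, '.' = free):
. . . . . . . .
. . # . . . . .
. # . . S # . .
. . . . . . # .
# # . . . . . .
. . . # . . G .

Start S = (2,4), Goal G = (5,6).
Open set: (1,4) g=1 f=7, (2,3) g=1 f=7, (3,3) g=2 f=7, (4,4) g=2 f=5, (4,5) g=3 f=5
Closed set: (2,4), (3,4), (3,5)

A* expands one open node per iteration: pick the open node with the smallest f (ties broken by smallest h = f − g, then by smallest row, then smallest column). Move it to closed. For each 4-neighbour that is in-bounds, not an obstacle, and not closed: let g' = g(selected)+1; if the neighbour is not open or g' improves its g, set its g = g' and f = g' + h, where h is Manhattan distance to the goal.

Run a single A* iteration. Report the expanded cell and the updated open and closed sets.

expanded=(4,5); open=[(1,4) g=1 f=7, (2,3) g=1 f=7, (3,3) g=2 f=7, (4,4) g=2 f=5, (4,6) g=4 f=5, (5,5) g=4 f=5]; closed=[(2,4), (3,4), (3,5), (4,5)]

step 1: expand (4,5) (f=5, h=2) → closed; open now [(1,4) g=1 f=7, (2,3) g=1 f=7, (3,3) g=2 f=7, (4,4) g=2 f=5, (4,6) g=4 f=5, (5,5) g=4 f=5]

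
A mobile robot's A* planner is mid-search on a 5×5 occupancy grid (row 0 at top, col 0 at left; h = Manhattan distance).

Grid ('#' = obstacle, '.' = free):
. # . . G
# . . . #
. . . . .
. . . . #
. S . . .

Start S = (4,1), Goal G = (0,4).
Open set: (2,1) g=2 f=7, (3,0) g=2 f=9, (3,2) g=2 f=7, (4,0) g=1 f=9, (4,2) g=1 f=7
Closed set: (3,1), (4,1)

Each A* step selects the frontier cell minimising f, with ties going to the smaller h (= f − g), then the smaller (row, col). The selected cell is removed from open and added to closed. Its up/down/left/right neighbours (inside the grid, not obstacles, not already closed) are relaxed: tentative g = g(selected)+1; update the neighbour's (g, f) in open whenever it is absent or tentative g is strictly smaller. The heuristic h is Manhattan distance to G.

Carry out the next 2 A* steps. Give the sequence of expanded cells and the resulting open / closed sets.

order=[(2,1) → (1,1)]; open=[(1,2) g=4 f=7, (2,0) g=3 f=9, (2,2) g=3 f=7, (3,0) g=2 f=9, (3,2) g=2 f=7, (4,0) g=1 f=9, (4,2) g=1 f=7]; closed=[(1,1), (2,1), (3,1), (4,1)]

step 1: expand (2,1) (f=7, h=5) → closed; open now [(1,1) g=3 f=7, (2,0) g=3 f=9, (2,2) g=3 f=7, (3,0) g=2 f=9, (3,2) g=2 f=7, (4,0) g=1 f=9, (4,2) g=1 f=7]
step 2: expand (1,1) (f=7, h=4) → closed; open now [(1,2) g=4 f=7, (2,0) g=3 f=9, (2,2) g=3 f=7, (3,0) g=2 f=9, (3,2) g=2 f=7, (4,0) g=1 f=9, (4,2) g=1 f=7]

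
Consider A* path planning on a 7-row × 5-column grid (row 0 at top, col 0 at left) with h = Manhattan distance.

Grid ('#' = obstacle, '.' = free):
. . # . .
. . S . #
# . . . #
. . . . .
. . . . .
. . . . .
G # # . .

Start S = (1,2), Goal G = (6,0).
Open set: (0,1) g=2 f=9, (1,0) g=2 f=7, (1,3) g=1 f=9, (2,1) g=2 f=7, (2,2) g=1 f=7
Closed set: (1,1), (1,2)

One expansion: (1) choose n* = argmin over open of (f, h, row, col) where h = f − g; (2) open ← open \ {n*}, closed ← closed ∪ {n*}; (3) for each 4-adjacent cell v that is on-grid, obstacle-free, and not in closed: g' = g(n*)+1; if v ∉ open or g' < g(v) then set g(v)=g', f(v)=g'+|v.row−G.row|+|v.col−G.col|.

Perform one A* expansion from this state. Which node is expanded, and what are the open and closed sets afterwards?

expanded=(1,0); open=[(0,0) g=3 f=9, (0,1) g=2 f=9, (1,3) g=1 f=9, (2,1) g=2 f=7, (2,2) g=1 f=7]; closed=[(1,0), (1,1), (1,2)]

step 1: expand (1,0) (f=7, h=5) → closed; open now [(0,0) g=3 f=9, (0,1) g=2 f=9, (1,3) g=1 f=9, (2,1) g=2 f=7, (2,2) g=1 f=7]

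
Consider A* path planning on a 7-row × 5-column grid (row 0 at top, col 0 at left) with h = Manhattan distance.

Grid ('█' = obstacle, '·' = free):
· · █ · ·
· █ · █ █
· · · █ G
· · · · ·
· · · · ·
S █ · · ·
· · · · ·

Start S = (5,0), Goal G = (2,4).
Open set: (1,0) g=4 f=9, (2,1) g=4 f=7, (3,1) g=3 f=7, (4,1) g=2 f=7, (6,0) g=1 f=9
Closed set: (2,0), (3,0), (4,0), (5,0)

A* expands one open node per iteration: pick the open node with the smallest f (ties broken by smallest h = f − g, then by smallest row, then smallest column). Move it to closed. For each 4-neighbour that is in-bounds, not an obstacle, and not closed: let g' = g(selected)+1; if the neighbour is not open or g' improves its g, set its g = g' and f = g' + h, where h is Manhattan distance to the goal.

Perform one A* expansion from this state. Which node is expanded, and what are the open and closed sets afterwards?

expanded=(2,1); open=[(1,0) g=4 f=9, (2,2) g=5 f=7, (3,1) g=3 f=7, (4,1) g=2 f=7, (6,0) g=1 f=9]; closed=[(2,0), (2,1), (3,0), (4,0), (5,0)]

step 1: expand (2,1) (f=7, h=3) → closed; open now [(1,0) g=4 f=9, (2,2) g=5 f=7, (3,1) g=3 f=7, (4,1) g=2 f=7, (6,0) g=1 f=9]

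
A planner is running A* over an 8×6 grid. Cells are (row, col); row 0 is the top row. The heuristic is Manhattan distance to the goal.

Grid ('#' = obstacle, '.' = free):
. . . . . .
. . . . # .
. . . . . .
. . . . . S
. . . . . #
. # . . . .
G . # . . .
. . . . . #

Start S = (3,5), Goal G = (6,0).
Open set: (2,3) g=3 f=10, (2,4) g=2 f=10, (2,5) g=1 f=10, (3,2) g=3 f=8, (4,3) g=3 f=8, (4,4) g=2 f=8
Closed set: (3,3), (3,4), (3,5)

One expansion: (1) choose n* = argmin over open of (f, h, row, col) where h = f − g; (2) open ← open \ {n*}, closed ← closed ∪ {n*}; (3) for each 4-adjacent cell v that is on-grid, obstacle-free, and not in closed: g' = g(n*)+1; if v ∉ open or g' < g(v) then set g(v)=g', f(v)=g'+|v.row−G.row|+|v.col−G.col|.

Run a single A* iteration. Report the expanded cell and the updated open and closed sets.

expanded=(3,2); open=[(2,2) g=4 f=10, (2,3) g=3 f=10, (2,4) g=2 f=10, (2,5) g=1 f=10, (3,1) g=4 f=8, (4,2) g=4 f=8, (4,3) g=3 f=8, (4,4) g=2 f=8]; closed=[(3,2), (3,3), (3,4), (3,5)]

step 1: expand (3,2) (f=8, h=5) → closed; open now [(2,2) g=4 f=10, (2,3) g=3 f=10, (2,4) g=2 f=10, (2,5) g=1 f=10, (3,1) g=4 f=8, (4,2) g=4 f=8, (4,3) g=3 f=8, (4,4) g=2 f=8]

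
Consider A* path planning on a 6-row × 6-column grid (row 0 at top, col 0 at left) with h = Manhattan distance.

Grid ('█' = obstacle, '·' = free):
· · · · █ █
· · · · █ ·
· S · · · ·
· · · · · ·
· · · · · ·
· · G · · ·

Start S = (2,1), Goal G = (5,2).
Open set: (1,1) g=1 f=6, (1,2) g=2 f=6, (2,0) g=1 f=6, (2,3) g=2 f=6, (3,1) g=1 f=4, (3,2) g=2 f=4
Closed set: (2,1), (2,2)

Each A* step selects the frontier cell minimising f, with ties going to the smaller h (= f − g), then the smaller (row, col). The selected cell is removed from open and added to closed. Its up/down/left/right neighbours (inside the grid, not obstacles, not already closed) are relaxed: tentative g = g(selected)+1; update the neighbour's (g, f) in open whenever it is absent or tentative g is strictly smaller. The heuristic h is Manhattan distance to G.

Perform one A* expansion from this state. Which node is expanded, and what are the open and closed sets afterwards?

step 1: expand (3,2) (f=4, h=2) → closed; open now [(1,1) g=1 f=6, (1,2) g=2 f=6, (2,0) g=1 f=6, (2,3) g=2 f=6, (3,1) g=1 f=4, (3,3) g=3 f=6, (4,2) g=3 f=4]

expanded=(3,2); open=[(1,1) g=1 f=6, (1,2) g=2 f=6, (2,0) g=1 f=6, (2,3) g=2 f=6, (3,1) g=1 f=4, (3,3) g=3 f=6, (4,2) g=3 f=4]; closed=[(2,1), (2,2), (3,2)]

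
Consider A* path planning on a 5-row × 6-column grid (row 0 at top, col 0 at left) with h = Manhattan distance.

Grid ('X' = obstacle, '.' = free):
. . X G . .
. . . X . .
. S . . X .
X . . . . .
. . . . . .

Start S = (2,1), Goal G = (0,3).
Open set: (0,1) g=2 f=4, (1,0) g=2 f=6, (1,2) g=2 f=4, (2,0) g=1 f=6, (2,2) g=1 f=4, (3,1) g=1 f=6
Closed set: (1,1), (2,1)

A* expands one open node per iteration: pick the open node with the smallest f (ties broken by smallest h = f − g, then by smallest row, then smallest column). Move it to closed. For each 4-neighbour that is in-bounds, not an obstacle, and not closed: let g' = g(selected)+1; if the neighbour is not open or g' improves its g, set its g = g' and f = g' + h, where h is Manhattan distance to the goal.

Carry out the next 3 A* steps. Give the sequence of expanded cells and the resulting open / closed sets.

step 1: expand (0,1) (f=4, h=2) → closed; open now [(0,0) g=3 f=6, (1,0) g=2 f=6, (1,2) g=2 f=4, (2,0) g=1 f=6, (2,2) g=1 f=4, (3,1) g=1 f=6]
step 2: expand (1,2) (f=4, h=2) → closed; open now [(0,0) g=3 f=6, (1,0) g=2 f=6, (2,0) g=1 f=6, (2,2) g=1 f=4, (3,1) g=1 f=6]
step 3: expand (2,2) (f=4, h=3) → closed; open now [(0,0) g=3 f=6, (1,0) g=2 f=6, (2,0) g=1 f=6, (2,3) g=2 f=4, (3,1) g=1 f=6, (3,2) g=2 f=6]

order=[(0,1) → (1,2) → (2,2)]; open=[(0,0) g=3 f=6, (1,0) g=2 f=6, (2,0) g=1 f=6, (2,3) g=2 f=4, (3,1) g=1 f=6, (3,2) g=2 f=6]; closed=[(0,1), (1,1), (1,2), (2,1), (2,2)]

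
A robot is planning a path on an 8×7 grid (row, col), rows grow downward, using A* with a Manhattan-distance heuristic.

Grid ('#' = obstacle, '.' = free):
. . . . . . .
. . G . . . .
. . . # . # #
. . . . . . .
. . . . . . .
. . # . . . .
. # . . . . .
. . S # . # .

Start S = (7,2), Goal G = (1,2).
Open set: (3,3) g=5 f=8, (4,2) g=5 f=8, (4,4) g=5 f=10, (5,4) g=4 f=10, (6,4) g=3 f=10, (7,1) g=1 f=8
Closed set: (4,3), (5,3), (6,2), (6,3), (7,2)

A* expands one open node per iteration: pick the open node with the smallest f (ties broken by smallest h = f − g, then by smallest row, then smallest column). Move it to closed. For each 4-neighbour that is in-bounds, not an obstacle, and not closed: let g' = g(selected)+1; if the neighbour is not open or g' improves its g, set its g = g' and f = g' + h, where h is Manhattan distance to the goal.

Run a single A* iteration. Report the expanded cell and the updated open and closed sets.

step 1: expand (3,3) (f=8, h=3) → closed; open now [(3,2) g=6 f=8, (3,4) g=6 f=10, (4,2) g=5 f=8, (4,4) g=5 f=10, (5,4) g=4 f=10, (6,4) g=3 f=10, (7,1) g=1 f=8]

expanded=(3,3); open=[(3,2) g=6 f=8, (3,4) g=6 f=10, (4,2) g=5 f=8, (4,4) g=5 f=10, (5,4) g=4 f=10, (6,4) g=3 f=10, (7,1) g=1 f=8]; closed=[(3,3), (4,3), (5,3), (6,2), (6,3), (7,2)]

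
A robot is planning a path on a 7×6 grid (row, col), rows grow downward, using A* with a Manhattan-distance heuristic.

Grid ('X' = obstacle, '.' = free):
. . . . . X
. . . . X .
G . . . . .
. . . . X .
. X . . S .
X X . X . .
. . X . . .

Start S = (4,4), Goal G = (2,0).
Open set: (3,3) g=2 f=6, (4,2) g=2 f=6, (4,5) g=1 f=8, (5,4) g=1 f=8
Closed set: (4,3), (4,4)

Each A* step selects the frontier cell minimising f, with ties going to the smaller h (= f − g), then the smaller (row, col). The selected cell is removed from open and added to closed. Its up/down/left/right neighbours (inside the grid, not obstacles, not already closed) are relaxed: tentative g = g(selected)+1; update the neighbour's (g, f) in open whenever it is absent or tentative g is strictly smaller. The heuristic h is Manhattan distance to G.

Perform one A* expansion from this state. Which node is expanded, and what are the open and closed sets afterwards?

step 1: expand (3,3) (f=6, h=4) → closed; open now [(2,3) g=3 f=6, (3,2) g=3 f=6, (4,2) g=2 f=6, (4,5) g=1 f=8, (5,4) g=1 f=8]

expanded=(3,3); open=[(2,3) g=3 f=6, (3,2) g=3 f=6, (4,2) g=2 f=6, (4,5) g=1 f=8, (5,4) g=1 f=8]; closed=[(3,3), (4,3), (4,4)]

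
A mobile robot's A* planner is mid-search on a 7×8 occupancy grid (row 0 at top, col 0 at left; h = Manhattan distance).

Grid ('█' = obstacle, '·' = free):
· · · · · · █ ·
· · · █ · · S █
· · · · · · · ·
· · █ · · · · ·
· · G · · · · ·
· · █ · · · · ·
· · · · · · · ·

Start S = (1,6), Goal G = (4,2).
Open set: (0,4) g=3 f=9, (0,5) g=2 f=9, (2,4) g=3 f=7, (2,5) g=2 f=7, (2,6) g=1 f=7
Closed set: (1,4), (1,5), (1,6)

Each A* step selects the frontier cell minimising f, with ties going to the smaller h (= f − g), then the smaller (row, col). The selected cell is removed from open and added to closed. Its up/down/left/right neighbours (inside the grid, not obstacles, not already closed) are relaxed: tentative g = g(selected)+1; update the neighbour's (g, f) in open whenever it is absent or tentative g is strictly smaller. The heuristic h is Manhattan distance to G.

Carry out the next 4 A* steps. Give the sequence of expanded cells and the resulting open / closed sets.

order=[(2,4) → (2,3) → (2,2) → (3,3)]; open=[(0,4) g=3 f=9, (0,5) g=2 f=9, (1,2) g=6 f=9, (2,1) g=6 f=9, (2,5) g=2 f=7, (2,6) g=1 f=7, (3,4) g=4 f=7, (4,3) g=6 f=7]; closed=[(1,4), (1,5), (1,6), (2,2), (2,3), (2,4), (3,3)]

step 1: expand (2,4) (f=7, h=4) → closed; open now [(0,4) g=3 f=9, (0,5) g=2 f=9, (2,3) g=4 f=7, (2,5) g=2 f=7, (2,6) g=1 f=7, (3,4) g=4 f=7]
step 2: expand (2,3) (f=7, h=3) → closed; open now [(0,4) g=3 f=9, (0,5) g=2 f=9, (2,2) g=5 f=7, (2,5) g=2 f=7, (2,6) g=1 f=7, (3,3) g=5 f=7, (3,4) g=4 f=7]
step 3: expand (2,2) (f=7, h=2) → closed; open now [(0,4) g=3 f=9, (0,5) g=2 f=9, (1,2) g=6 f=9, (2,1) g=6 f=9, (2,5) g=2 f=7, (2,6) g=1 f=7, (3,3) g=5 f=7, (3,4) g=4 f=7]
step 4: expand (3,3) (f=7, h=2) → closed; open now [(0,4) g=3 f=9, (0,5) g=2 f=9, (1,2) g=6 f=9, (2,1) g=6 f=9, (2,5) g=2 f=7, (2,6) g=1 f=7, (3,4) g=4 f=7, (4,3) g=6 f=7]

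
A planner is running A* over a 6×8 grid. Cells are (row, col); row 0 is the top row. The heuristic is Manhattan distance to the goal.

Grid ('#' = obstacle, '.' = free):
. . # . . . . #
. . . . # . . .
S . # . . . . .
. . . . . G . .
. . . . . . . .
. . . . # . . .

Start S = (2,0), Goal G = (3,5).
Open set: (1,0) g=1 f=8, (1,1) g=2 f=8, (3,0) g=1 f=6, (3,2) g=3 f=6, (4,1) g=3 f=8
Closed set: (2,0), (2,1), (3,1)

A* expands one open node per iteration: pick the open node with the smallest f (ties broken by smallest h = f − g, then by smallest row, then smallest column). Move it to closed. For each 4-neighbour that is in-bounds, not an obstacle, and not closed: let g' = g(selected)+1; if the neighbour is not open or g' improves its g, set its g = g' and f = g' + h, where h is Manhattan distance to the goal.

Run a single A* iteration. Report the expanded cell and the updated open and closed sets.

step 1: expand (3,2) (f=6, h=3) → closed; open now [(1,0) g=1 f=8, (1,1) g=2 f=8, (3,0) g=1 f=6, (3,3) g=4 f=6, (4,1) g=3 f=8, (4,2) g=4 f=8]

expanded=(3,2); open=[(1,0) g=1 f=8, (1,1) g=2 f=8, (3,0) g=1 f=6, (3,3) g=4 f=6, (4,1) g=3 f=8, (4,2) g=4 f=8]; closed=[(2,0), (2,1), (3,1), (3,2)]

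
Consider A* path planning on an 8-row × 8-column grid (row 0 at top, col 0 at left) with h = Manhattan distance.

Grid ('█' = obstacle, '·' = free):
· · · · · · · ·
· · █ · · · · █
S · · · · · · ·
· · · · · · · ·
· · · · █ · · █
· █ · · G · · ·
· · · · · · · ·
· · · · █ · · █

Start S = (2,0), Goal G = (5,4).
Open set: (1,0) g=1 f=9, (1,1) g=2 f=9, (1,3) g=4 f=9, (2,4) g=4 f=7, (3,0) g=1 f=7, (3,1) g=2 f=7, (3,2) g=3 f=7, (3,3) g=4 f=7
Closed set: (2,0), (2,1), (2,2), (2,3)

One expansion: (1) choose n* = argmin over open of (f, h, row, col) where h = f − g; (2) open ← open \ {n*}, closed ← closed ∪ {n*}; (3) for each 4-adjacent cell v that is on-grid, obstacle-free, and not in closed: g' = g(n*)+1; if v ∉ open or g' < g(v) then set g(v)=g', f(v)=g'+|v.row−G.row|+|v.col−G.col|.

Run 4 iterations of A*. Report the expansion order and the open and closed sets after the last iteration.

order=[(2,4) → (3,4) → (3,3) → (4,3)]; open=[(1,0) g=1 f=9, (1,1) g=2 f=9, (1,3) g=4 f=9, (1,4) g=5 f=9, (2,5) g=5 f=9, (3,0) g=1 f=7, (3,1) g=2 f=7, (3,2) g=3 f=7, (3,5) g=6 f=9, (4,2) g=6 f=9, (5,3) g=6 f=7]; closed=[(2,0), (2,1), (2,2), (2,3), (2,4), (3,3), (3,4), (4,3)]

step 1: expand (2,4) (f=7, h=3) → closed; open now [(1,0) g=1 f=9, (1,1) g=2 f=9, (1,3) g=4 f=9, (1,4) g=5 f=9, (2,5) g=5 f=9, (3,0) g=1 f=7, (3,1) g=2 f=7, (3,2) g=3 f=7, (3,3) g=4 f=7, (3,4) g=5 f=7]
step 2: expand (3,4) (f=7, h=2) → closed; open now [(1,0) g=1 f=9, (1,1) g=2 f=9, (1,3) g=4 f=9, (1,4) g=5 f=9, (2,5) g=5 f=9, (3,0) g=1 f=7, (3,1) g=2 f=7, (3,2) g=3 f=7, (3,3) g=4 f=7, (3,5) g=6 f=9]
step 3: expand (3,3) (f=7, h=3) → closed; open now [(1,0) g=1 f=9, (1,1) g=2 f=9, (1,3) g=4 f=9, (1,4) g=5 f=9, (2,5) g=5 f=9, (3,0) g=1 f=7, (3,1) g=2 f=7, (3,2) g=3 f=7, (3,5) g=6 f=9, (4,3) g=5 f=7]
step 4: expand (4,3) (f=7, h=2) → closed; open now [(1,0) g=1 f=9, (1,1) g=2 f=9, (1,3) g=4 f=9, (1,4) g=5 f=9, (2,5) g=5 f=9, (3,0) g=1 f=7, (3,1) g=2 f=7, (3,2) g=3 f=7, (3,5) g=6 f=9, (4,2) g=6 f=9, (5,3) g=6 f=7]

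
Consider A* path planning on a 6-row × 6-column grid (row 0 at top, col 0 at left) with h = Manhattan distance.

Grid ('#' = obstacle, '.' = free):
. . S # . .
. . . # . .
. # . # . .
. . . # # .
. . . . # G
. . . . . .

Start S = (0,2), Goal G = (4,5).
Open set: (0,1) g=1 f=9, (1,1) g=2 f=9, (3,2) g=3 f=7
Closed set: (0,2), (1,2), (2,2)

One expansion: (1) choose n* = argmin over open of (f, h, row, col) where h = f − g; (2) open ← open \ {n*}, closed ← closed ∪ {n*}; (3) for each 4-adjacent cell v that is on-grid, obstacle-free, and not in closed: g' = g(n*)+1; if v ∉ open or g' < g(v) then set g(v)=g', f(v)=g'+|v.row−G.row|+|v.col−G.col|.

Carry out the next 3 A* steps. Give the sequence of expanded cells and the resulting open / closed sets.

step 1: expand (3,2) (f=7, h=4) → closed; open now [(0,1) g=1 f=9, (1,1) g=2 f=9, (3,1) g=4 f=9, (4,2) g=4 f=7]
step 2: expand (4,2) (f=7, h=3) → closed; open now [(0,1) g=1 f=9, (1,1) g=2 f=9, (3,1) g=4 f=9, (4,1) g=5 f=9, (4,3) g=5 f=7, (5,2) g=5 f=9]
step 3: expand (4,3) (f=7, h=2) → closed; open now [(0,1) g=1 f=9, (1,1) g=2 f=9, (3,1) g=4 f=9, (4,1) g=5 f=9, (5,2) g=5 f=9, (5,3) g=6 f=9]

order=[(3,2) → (4,2) → (4,3)]; open=[(0,1) g=1 f=9, (1,1) g=2 f=9, (3,1) g=4 f=9, (4,1) g=5 f=9, (5,2) g=5 f=9, (5,3) g=6 f=9]; closed=[(0,2), (1,2), (2,2), (3,2), (4,2), (4,3)]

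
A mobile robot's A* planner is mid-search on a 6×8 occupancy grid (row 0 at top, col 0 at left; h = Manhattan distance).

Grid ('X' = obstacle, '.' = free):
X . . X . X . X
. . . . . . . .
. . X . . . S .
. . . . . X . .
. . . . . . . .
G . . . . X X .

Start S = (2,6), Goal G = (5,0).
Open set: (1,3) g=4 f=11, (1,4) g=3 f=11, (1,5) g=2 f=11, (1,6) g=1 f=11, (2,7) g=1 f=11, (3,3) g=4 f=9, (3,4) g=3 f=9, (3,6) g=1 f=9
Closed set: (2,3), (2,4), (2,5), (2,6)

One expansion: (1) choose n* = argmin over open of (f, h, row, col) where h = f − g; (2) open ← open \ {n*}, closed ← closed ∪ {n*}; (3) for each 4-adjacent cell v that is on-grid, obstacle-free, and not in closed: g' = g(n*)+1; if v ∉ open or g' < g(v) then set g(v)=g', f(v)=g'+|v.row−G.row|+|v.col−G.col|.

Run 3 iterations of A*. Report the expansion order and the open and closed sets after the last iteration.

step 1: expand (3,3) (f=9, h=5) → closed; open now [(1,3) g=4 f=11, (1,4) g=3 f=11, (1,5) g=2 f=11, (1,6) g=1 f=11, (2,7) g=1 f=11, (3,2) g=5 f=9, (3,4) g=3 f=9, (3,6) g=1 f=9, (4,3) g=5 f=9]
step 2: expand (3,2) (f=9, h=4) → closed; open now [(1,3) g=4 f=11, (1,4) g=3 f=11, (1,5) g=2 f=11, (1,6) g=1 f=11, (2,7) g=1 f=11, (3,1) g=6 f=9, (3,4) g=3 f=9, (3,6) g=1 f=9, (4,2) g=6 f=9, (4,3) g=5 f=9]
step 3: expand (3,1) (f=9, h=3) → closed; open now [(1,3) g=4 f=11, (1,4) g=3 f=11, (1,5) g=2 f=11, (1,6) g=1 f=11, (2,1) g=7 f=11, (2,7) g=1 f=11, (3,0) g=7 f=9, (3,4) g=3 f=9, (3,6) g=1 f=9, (4,1) g=7 f=9, (4,2) g=6 f=9, (4,3) g=5 f=9]

order=[(3,3) → (3,2) → (3,1)]; open=[(1,3) g=4 f=11, (1,4) g=3 f=11, (1,5) g=2 f=11, (1,6) g=1 f=11, (2,1) g=7 f=11, (2,7) g=1 f=11, (3,0) g=7 f=9, (3,4) g=3 f=9, (3,6) g=1 f=9, (4,1) g=7 f=9, (4,2) g=6 f=9, (4,3) g=5 f=9]; closed=[(2,3), (2,4), (2,5), (2,6), (3,1), (3,2), (3,3)]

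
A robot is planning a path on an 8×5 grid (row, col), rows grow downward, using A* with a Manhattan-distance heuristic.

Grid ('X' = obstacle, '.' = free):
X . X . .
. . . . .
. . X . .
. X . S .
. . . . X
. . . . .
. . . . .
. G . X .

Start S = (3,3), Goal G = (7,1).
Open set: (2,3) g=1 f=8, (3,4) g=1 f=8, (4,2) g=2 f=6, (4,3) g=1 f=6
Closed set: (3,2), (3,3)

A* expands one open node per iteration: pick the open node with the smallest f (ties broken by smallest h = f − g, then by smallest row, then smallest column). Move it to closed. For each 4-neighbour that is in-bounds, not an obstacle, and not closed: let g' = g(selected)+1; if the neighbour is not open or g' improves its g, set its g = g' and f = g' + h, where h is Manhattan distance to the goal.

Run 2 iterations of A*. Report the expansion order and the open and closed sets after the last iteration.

order=[(4,2) → (4,1)]; open=[(2,3) g=1 f=8, (3,4) g=1 f=8, (4,0) g=4 f=8, (4,3) g=1 f=6, (5,1) g=4 f=6, (5,2) g=3 f=6]; closed=[(3,2), (3,3), (4,1), (4,2)]

step 1: expand (4,2) (f=6, h=4) → closed; open now [(2,3) g=1 f=8, (3,4) g=1 f=8, (4,1) g=3 f=6, (4,3) g=1 f=6, (5,2) g=3 f=6]
step 2: expand (4,1) (f=6, h=3) → closed; open now [(2,3) g=1 f=8, (3,4) g=1 f=8, (4,0) g=4 f=8, (4,3) g=1 f=6, (5,1) g=4 f=6, (5,2) g=3 f=6]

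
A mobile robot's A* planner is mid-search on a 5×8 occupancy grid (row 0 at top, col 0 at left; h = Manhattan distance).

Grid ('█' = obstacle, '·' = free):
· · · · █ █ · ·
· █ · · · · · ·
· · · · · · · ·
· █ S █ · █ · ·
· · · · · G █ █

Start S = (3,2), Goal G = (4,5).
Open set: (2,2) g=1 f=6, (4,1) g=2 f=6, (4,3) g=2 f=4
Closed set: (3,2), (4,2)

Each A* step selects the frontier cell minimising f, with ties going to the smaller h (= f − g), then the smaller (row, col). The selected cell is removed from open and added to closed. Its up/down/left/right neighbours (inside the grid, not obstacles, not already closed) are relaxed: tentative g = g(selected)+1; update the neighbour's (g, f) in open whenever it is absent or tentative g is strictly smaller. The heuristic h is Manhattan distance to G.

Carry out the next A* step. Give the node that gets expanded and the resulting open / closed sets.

expanded=(4,3); open=[(2,2) g=1 f=6, (4,1) g=2 f=6, (4,4) g=3 f=4]; closed=[(3,2), (4,2), (4,3)]

step 1: expand (4,3) (f=4, h=2) → closed; open now [(2,2) g=1 f=6, (4,1) g=2 f=6, (4,4) g=3 f=4]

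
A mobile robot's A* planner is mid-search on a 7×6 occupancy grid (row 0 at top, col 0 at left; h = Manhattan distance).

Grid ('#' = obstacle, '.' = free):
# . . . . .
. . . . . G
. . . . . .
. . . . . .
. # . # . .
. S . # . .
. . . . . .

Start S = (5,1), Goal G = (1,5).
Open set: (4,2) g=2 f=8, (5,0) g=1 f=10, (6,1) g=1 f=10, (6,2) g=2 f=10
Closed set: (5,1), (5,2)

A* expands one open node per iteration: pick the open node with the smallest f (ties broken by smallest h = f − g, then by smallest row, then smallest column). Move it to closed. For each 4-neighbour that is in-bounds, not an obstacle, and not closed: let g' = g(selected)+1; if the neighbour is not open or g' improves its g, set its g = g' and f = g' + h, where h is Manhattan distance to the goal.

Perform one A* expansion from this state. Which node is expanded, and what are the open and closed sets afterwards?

expanded=(4,2); open=[(3,2) g=3 f=8, (5,0) g=1 f=10, (6,1) g=1 f=10, (6,2) g=2 f=10]; closed=[(4,2), (5,1), (5,2)]

step 1: expand (4,2) (f=8, h=6) → closed; open now [(3,2) g=3 f=8, (5,0) g=1 f=10, (6,1) g=1 f=10, (6,2) g=2 f=10]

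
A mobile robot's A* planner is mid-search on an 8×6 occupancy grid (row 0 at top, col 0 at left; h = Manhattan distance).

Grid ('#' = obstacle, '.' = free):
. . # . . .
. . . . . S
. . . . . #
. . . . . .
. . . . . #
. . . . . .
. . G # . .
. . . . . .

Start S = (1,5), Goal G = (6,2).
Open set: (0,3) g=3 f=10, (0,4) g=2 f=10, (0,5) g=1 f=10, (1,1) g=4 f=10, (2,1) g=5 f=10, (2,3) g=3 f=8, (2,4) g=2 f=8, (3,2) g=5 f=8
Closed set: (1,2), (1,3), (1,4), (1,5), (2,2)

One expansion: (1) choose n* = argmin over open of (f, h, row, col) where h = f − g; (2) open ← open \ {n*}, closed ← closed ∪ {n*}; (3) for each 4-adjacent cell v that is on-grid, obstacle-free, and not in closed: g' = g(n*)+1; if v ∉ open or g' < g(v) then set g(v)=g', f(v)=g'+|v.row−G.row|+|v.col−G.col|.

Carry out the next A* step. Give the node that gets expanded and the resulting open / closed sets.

step 1: expand (3,2) (f=8, h=3) → closed; open now [(0,3) g=3 f=10, (0,4) g=2 f=10, (0,5) g=1 f=10, (1,1) g=4 f=10, (2,1) g=5 f=10, (2,3) g=3 f=8, (2,4) g=2 f=8, (3,1) g=6 f=10, (3,3) g=6 f=10, (4,2) g=6 f=8]

expanded=(3,2); open=[(0,3) g=3 f=10, (0,4) g=2 f=10, (0,5) g=1 f=10, (1,1) g=4 f=10, (2,1) g=5 f=10, (2,3) g=3 f=8, (2,4) g=2 f=8, (3,1) g=6 f=10, (3,3) g=6 f=10, (4,2) g=6 f=8]; closed=[(1,2), (1,3), (1,4), (1,5), (2,2), (3,2)]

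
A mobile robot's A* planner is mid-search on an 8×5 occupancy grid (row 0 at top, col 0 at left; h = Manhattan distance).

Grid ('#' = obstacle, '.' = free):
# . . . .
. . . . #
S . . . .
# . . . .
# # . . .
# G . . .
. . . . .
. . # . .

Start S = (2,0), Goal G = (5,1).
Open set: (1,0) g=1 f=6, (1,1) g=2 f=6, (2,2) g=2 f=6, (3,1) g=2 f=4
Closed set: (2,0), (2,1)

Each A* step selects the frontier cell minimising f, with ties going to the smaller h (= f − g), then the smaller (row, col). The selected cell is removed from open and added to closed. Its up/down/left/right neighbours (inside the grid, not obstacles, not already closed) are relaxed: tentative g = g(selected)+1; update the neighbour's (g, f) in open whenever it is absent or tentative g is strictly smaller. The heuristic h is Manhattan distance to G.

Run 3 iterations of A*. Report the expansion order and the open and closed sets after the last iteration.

step 1: expand (3,1) (f=4, h=2) → closed; open now [(1,0) g=1 f=6, (1,1) g=2 f=6, (2,2) g=2 f=6, (3,2) g=3 f=6]
step 2: expand (3,2) (f=6, h=3) → closed; open now [(1,0) g=1 f=6, (1,1) g=2 f=6, (2,2) g=2 f=6, (3,3) g=4 f=8, (4,2) g=4 f=6]
step 3: expand (4,2) (f=6, h=2) → closed; open now [(1,0) g=1 f=6, (1,1) g=2 f=6, (2,2) g=2 f=6, (3,3) g=4 f=8, (4,3) g=5 f=8, (5,2) g=5 f=6]

order=[(3,1) → (3,2) → (4,2)]; open=[(1,0) g=1 f=6, (1,1) g=2 f=6, (2,2) g=2 f=6, (3,3) g=4 f=8, (4,3) g=5 f=8, (5,2) g=5 f=6]; closed=[(2,0), (2,1), (3,1), (3,2), (4,2)]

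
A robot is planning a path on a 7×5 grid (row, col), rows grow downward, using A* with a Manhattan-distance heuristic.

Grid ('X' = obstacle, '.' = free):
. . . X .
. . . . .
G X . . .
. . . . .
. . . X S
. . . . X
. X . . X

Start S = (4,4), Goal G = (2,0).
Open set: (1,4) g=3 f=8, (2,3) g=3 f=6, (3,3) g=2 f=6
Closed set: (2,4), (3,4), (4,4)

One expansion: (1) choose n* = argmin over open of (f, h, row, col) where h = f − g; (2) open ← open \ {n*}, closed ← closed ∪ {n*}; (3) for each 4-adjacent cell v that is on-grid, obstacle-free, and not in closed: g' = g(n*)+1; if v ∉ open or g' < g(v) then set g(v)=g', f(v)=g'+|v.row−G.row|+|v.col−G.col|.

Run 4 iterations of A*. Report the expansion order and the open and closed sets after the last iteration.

step 1: expand (2,3) (f=6, h=3) → closed; open now [(1,3) g=4 f=8, (1,4) g=3 f=8, (2,2) g=4 f=6, (3,3) g=2 f=6]
step 2: expand (2,2) (f=6, h=2) → closed; open now [(1,2) g=5 f=8, (1,3) g=4 f=8, (1,4) g=3 f=8, (3,2) g=5 f=8, (3,3) g=2 f=6]
step 3: expand (3,3) (f=6, h=4) → closed; open now [(1,2) g=5 f=8, (1,3) g=4 f=8, (1,4) g=3 f=8, (3,2) g=3 f=6]
step 4: expand (3,2) (f=6, h=3) → closed; open now [(1,2) g=5 f=8, (1,3) g=4 f=8, (1,4) g=3 f=8, (3,1) g=4 f=6, (4,2) g=4 f=8]

order=[(2,3) → (2,2) → (3,3) → (3,2)]; open=[(1,2) g=5 f=8, (1,3) g=4 f=8, (1,4) g=3 f=8, (3,1) g=4 f=6, (4,2) g=4 f=8]; closed=[(2,2), (2,3), (2,4), (3,2), (3,3), (3,4), (4,4)]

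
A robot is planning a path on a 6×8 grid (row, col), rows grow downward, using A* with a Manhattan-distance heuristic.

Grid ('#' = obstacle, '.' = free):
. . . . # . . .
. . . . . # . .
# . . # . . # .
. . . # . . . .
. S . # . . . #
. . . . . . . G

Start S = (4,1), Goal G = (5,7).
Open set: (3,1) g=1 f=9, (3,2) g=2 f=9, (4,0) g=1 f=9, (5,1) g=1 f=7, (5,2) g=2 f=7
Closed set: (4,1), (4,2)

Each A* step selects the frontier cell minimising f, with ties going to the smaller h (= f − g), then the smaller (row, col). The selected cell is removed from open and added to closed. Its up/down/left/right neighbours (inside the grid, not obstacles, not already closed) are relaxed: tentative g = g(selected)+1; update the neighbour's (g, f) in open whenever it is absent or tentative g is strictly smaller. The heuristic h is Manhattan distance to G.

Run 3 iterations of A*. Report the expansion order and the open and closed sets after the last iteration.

step 1: expand (5,2) (f=7, h=5) → closed; open now [(3,1) g=1 f=9, (3,2) g=2 f=9, (4,0) g=1 f=9, (5,1) g=1 f=7, (5,3) g=3 f=7]
step 2: expand (5,3) (f=7, h=4) → closed; open now [(3,1) g=1 f=9, (3,2) g=2 f=9, (4,0) g=1 f=9, (5,1) g=1 f=7, (5,4) g=4 f=7]
step 3: expand (5,4) (f=7, h=3) → closed; open now [(3,1) g=1 f=9, (3,2) g=2 f=9, (4,0) g=1 f=9, (4,4) g=5 f=9, (5,1) g=1 f=7, (5,5) g=5 f=7]

order=[(5,2) → (5,3) → (5,4)]; open=[(3,1) g=1 f=9, (3,2) g=2 f=9, (4,0) g=1 f=9, (4,4) g=5 f=9, (5,1) g=1 f=7, (5,5) g=5 f=7]; closed=[(4,1), (4,2), (5,2), (5,3), (5,4)]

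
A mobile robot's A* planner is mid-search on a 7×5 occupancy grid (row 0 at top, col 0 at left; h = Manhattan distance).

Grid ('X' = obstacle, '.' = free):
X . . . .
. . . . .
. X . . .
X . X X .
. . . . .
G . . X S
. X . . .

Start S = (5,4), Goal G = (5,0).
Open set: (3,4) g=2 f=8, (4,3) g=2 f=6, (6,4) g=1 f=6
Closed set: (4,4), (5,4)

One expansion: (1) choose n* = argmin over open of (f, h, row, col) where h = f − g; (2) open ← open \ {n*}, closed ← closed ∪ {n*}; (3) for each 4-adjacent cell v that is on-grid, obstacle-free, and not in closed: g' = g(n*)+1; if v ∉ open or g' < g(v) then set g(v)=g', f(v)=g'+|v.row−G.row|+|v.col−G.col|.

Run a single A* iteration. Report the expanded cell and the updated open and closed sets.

step 1: expand (4,3) (f=6, h=4) → closed; open now [(3,4) g=2 f=8, (4,2) g=3 f=6, (6,4) g=1 f=6]

expanded=(4,3); open=[(3,4) g=2 f=8, (4,2) g=3 f=6, (6,4) g=1 f=6]; closed=[(4,3), (4,4), (5,4)]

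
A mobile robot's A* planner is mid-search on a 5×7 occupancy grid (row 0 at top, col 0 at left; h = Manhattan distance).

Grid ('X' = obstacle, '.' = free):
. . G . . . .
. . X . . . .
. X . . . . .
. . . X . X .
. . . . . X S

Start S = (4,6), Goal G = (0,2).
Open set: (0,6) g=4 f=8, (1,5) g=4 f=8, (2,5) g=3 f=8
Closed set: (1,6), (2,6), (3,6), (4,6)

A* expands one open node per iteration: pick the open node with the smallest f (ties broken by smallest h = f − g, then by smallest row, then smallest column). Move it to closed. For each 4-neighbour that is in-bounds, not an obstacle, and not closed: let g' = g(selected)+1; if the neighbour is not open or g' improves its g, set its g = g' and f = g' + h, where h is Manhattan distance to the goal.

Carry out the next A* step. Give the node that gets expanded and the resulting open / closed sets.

step 1: expand (0,6) (f=8, h=4) → closed; open now [(0,5) g=5 f=8, (1,5) g=4 f=8, (2,5) g=3 f=8]

expanded=(0,6); open=[(0,5) g=5 f=8, (1,5) g=4 f=8, (2,5) g=3 f=8]; closed=[(0,6), (1,6), (2,6), (3,6), (4,6)]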